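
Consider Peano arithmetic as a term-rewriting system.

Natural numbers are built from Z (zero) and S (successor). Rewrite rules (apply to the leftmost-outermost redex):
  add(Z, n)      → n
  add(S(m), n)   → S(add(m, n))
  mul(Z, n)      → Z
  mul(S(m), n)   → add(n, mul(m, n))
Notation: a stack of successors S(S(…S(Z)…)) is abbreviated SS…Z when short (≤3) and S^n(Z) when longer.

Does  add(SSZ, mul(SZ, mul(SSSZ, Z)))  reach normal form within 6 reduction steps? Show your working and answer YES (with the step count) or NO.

Answer: NO — after 6 steps the term is S(S(add(mul(SSZ, Z), mul(Z, mul(SSSZ, Z))))), not yet normal

Derivation:
  start: add(SSZ, mul(SZ, mul(SSSZ, Z)))
  →1  S(add(SZ, mul(SZ, mul(SSSZ, Z))))
  →2  S(S(add(Z, mul(SZ, mul(SSSZ, Z)))))
  →3  S(S(mul(SZ, mul(SSSZ, Z))))
  →4  S(S(add(mul(SSSZ, Z), mul(Z, mul(SSSZ, Z)))))
  →5  S(S(add(add(Z, mul(SSZ, Z)), mul(Z, mul(SSSZ, Z)))))
  →6  S(S(add(mul(SSZ, Z), mul(Z, mul(SSSZ, Z)))))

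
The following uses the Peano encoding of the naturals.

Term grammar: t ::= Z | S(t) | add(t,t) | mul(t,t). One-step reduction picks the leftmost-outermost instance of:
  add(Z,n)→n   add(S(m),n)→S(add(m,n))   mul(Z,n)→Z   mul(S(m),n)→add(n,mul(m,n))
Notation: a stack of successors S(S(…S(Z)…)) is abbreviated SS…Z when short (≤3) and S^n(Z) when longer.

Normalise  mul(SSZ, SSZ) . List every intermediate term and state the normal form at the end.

Answer: normal form = S^4(Z)  (in 9 steps)

Working:
  start: mul(SSZ, SSZ)
  [1] add(SSZ, mul(SZ, SSZ))
  [2] S(add(SZ, mul(SZ, SSZ)))
  [3] S(S(add(Z, mul(SZ, SSZ))))
  [4] S(S(mul(SZ, SSZ)))
  [5] S(S(add(SSZ, mul(Z, SSZ))))
  [6] S(S(S(add(SZ, mul(Z, SSZ)))))
  [7] S(S(S(S(add(Z, mul(Z, SSZ))))))
  [8] S(S(S(S(mul(Z, SSZ)))))
  [9] S^4(Z)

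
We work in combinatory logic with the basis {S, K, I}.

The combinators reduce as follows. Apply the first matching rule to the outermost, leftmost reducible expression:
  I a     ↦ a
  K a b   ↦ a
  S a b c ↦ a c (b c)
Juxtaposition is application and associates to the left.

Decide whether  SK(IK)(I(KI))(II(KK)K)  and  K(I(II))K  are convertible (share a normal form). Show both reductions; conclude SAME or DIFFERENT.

Term A:
  start: SK(IK)(I(KI))(II(KK)K)
  step 1: K(I(KI))(IK(I(KI)))(II(KK)K)
  step 2: I(KI)(II(KK)K)
  step 3: KI(II(KK)K)
  step 4: I

Term B:
  start: K(I(II))K
  step 1: I(II)
  step 2: II
  step 3: I

Answer: SAME — A ⇓ I, B ⇓ I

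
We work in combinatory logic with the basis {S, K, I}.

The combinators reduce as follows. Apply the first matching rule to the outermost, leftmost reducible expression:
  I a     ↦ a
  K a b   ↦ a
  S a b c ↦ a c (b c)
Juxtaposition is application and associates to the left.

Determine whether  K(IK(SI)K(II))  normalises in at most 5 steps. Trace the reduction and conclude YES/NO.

Answer: YES — reaches normal form K(SII) in 3 ≤ 5 steps

Derivation:
  start: K(IK(SI)K(II))
  →1  K(K(SI)K(II))
  →2  K(SI(II))
  →3  K(SII)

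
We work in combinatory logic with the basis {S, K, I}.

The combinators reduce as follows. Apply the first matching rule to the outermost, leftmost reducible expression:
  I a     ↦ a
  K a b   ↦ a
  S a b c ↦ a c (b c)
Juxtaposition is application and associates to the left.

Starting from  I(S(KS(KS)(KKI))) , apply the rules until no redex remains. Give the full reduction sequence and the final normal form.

Answer: normal form = S(SK)  (in 3 steps)

Reduction:
  start: I(S(KS(KS)(KKI)))
  step 1: S(KS(KS)(KKI))
  step 2: S(S(KKI))
  step 3: S(SK)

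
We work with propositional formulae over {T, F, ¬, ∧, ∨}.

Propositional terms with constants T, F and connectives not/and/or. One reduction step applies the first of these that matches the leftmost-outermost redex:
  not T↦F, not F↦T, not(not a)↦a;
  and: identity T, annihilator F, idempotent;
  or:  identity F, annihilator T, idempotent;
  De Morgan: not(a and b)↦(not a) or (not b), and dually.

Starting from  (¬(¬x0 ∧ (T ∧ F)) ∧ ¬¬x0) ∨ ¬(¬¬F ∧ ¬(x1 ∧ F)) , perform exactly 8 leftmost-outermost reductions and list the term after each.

Answer: after 8 steps: ¬¬x0 ∨ ¬(¬¬F ∧ ¬(x1 ∧ F))

Working:
  start: (¬(¬x0 ∧ (T ∧ F)) ∧ ¬¬x0) ∨ ¬(¬¬F ∧ ¬(x1 ∧ F))
  [1] ((¬¬x0 ∨ ¬(T ∧ F)) ∧ ¬¬x0) ∨ ¬(¬¬F ∧ ¬(x1 ∧ F))
  [2] ((x0 ∨ ¬(T ∧ F)) ∧ ¬¬x0) ∨ ¬(¬¬F ∧ ¬(x1 ∧ F))
  [3] ((x0 ∨ (¬T ∨ ¬F)) ∧ ¬¬x0) ∨ ¬(¬¬F ∧ ¬(x1 ∧ F))
  [4] ((x0 ∨ (F ∨ ¬F)) ∧ ¬¬x0) ∨ ¬(¬¬F ∧ ¬(x1 ∧ F))
  [5] ((x0 ∨ ¬F) ∧ ¬¬x0) ∨ ¬(¬¬F ∧ ¬(x1 ∧ F))
  [6] ((x0 ∨ T) ∧ ¬¬x0) ∨ ¬(¬¬F ∧ ¬(x1 ∧ F))
  [7] (T ∧ ¬¬x0) ∨ ¬(¬¬F ∧ ¬(x1 ∧ F))
  [8] ¬¬x0 ∨ ¬(¬¬F ∧ ¬(x1 ∧ F))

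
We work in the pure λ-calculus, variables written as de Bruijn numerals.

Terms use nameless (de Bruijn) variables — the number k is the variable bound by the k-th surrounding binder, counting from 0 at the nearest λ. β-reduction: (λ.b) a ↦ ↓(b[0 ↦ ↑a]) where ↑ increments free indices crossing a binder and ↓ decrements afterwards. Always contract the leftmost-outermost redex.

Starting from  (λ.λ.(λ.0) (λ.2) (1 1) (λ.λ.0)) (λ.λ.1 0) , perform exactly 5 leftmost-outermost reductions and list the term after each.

Answer: after 5 steps: λ.λ.λ.0

Working:
  start: (λ.λ.(λ.0) (λ.2) (1 1) (λ.λ.0)) (λ.λ.1 0)
  [1] λ.(λ.0) (λ.λ.λ.1 0) ((λ.λ.1 0) (λ.λ.1 0)) (λ.λ.0)
  [2] λ.(λ.λ.λ.1 0) ((λ.λ.1 0) (λ.λ.1 0)) (λ.λ.0)
  [3] λ.(λ.λ.1 0) (λ.λ.0)
  [4] λ.λ.(λ.λ.0) 0
  [5] λ.λ.λ.0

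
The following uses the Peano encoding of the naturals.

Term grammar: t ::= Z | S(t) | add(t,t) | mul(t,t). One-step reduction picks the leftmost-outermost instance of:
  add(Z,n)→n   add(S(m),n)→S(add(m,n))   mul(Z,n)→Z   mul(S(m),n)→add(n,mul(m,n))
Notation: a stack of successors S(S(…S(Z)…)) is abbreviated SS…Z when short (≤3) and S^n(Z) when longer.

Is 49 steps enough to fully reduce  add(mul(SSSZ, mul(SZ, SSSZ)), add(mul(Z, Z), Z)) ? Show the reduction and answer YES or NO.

Answer: YES — reaches normal form S^9(Z) in 46 ≤ 49 steps

Reduction:
  start: add(mul(SSSZ, mul(SZ, SSSZ)), add(mul(Z, Z), Z))
  step 1: add(add(mul(SZ, SSSZ), mul(SSZ, mul(SZ, SSSZ))), add(mul(Z, Z), Z))
  step 2: add(add(add(SSSZ, mul(Z, SSSZ)), mul(SSZ, mul(SZ, SSSZ))), add(mul(Z, Z), Z))
  step 3: add(add(S(add(SSZ, mul(Z, SSSZ))), mul(SSZ, mul(SZ, SSSZ))), add(mul(Z, Z), Z))
  step 4: add(S(add(add(SSZ, mul(Z, SSSZ)), mul(SSZ, mul(SZ, SSSZ)))), add(mul(Z, Z), Z))
  step 5: S(add(add(add(SSZ, mul(Z, SSSZ)), mul(SSZ, mul(SZ, SSSZ))), add(mul(Z, Z), Z)))
  step 6: S(add(add(S(add(SZ, mul(Z, SSSZ))), mul(SSZ, mul(SZ, SSSZ))), add(mul(Z, Z), Z)))
  step 7: S(add(S(add(add(SZ, mul(Z, SSSZ)), mul(SSZ, mul(SZ, SSSZ)))), add(mul(Z, Z), Z)))
  step 8: S(S(add(add(add(SZ, mul(Z, SSSZ)), mul(SSZ, mul(SZ, SSSZ))), add(mul(Z, Z), Z))))
  step 9: S(S(add(add(S(add(Z, mul(Z, SSSZ))), mul(SSZ, mul(SZ, SSSZ))), add(mul(Z, Z), Z))))
  step 10: S(S(add(S(add(add(Z, mul(Z, SSSZ)), mul(SSZ, mul(SZ, SSSZ)))), add(mul(Z, Z), Z))))
  step 11: S(S(S(add(add(add(Z, mul(Z, SSSZ)), mul(SSZ, mul(SZ, SSSZ))), add(mul(Z, Z), Z)))))
  step 12: S(S(S(add(add(mul(Z, SSSZ), mul(SSZ, mul(SZ, SSSZ))), add(mul(Z, Z), Z)))))
  step 13: S(S(S(add(add(Z, mul(SSZ, mul(SZ, SSSZ))), add(mul(Z, Z), Z)))))
  step 14: S(S(S(add(mul(SSZ, mul(SZ, SSSZ)), add(mul(Z, Z), Z)))))
  step 15: S(S(S(add(add(mul(SZ, SSSZ), mul(SZ, mul(SZ, SSSZ))), add(mul(Z, Z), Z)))))
  step 16: S(S(S(add(add(add(SSSZ, mul(Z, SSSZ)), mul(SZ, mul(SZ, SSSZ))), add(mul(Z, Z), Z)))))
  step 17: S(S(S(add(add(S(add(SSZ, mul(Z, SSSZ))), mul(SZ, mul(SZ, SSSZ))), add(mul(Z, Z), Z)))))
  step 18: S(S(S(add(S(add(add(SSZ, mul(Z, SSSZ)), mul(SZ, mul(SZ, SSSZ)))), add(mul(Z, Z), Z)))))
  step 19: S(S(S(S(add(add(add(SSZ, mul(Z, SSSZ)), mul(SZ, mul(SZ, SSSZ))), add(mul(Z, Z), Z))))))
  step 20: S(S(S(S(add(add(S(add(SZ, mul(Z, SSSZ))), mul(SZ, mul(SZ, SSSZ))), add(mul(Z, Z), Z))))))
  step 21: S(S(S(S(add(S(add(add(SZ, mul(Z, SSSZ)), mul(SZ, mul(SZ, SSSZ)))), add(mul(Z, Z), Z))))))
  step 22: S(S(S(S(S(add(add(add(SZ, mul(Z, SSSZ)), mul(SZ, mul(SZ, SSSZ))), add(mul(Z, Z), Z)))))))
  step 23: S(S(S(S(S(add(add(S(add(Z, mul(Z, SSSZ))), mul(SZ, mul(SZ, SSSZ))), add(mul(Z, Z), Z)))))))
  step 24: S(S(S(S(S(add(S(add(add(Z, mul(Z, SSSZ)), mul(SZ, mul(SZ, SSSZ)))), add(mul(Z, Z), Z)))))))
  step 25: S(S(S(S(S(S(add(add(add(Z, mul(Z, SSSZ)), mul(SZ, mul(SZ, SSSZ))), add(mul(Z, Z), Z))))))))
  step 26: S(S(S(S(S(S(add(add(mul(Z, SSSZ), mul(SZ, mul(SZ, SSSZ))), add(mul(Z, Z), Z))))))))
  step 27: S(S(S(S(S(S(add(add(Z, mul(SZ, mul(SZ, SSSZ))), add(mul(Z, Z), Z))))))))
  step 28: S(S(S(S(S(S(add(mul(SZ, mul(SZ, SSSZ)), add(mul(Z, Z), Z))))))))
  step 29: S(S(S(S(S(S(add(add(mul(SZ, SSSZ), mul(Z, mul(SZ, SSSZ))), add(mul(Z, Z), Z))))))))
  step 30: S(S(S(S(S(S(add(add(add(SSSZ, mul(Z, SSSZ)), mul(Z, mul(SZ, SSSZ))), add(mul(Z, Z), Z))))))))
  step 31: S(S(S(S(S(S(add(add(S(add(SSZ, mul(Z, SSSZ))), mul(Z, mul(SZ, SSSZ))), add(mul(Z, Z), Z))))))))
  step 32: S(S(S(S(S(S(add(S(add(add(SSZ, mul(Z, SSSZ)), mul(Z, mul(SZ, SSSZ)))), add(mul(Z, Z), Z))))))))
  step 33: S(S(S(S(S(S(S(add(add(add(SSZ, mul(Z, SSSZ)), mul(Z, mul(SZ, SSSZ))), add(mul(Z, Z), Z)))))))))
  step 34: S(S(S(S(S(S(S(add(add(S(add(SZ, mul(Z, SSSZ))), mul(Z, mul(SZ, SSSZ))), add(mul(Z, Z), Z)))))))))
  step 35: S(S(S(S(S(S(S(add(S(add(add(SZ, mul(Z, SSSZ)), mul(Z, mul(SZ, SSSZ)))), add(mul(Z, Z), Z)))))))))
  step 36: S(S(S(S(S(S(S(S(add(add(add(SZ, mul(Z, SSSZ)), mul(Z, mul(SZ, SSSZ))), add(mul(Z, Z), Z))))))))))
  step 37: S(S(S(S(S(S(S(S(add(add(S(add(Z, mul(Z, SSSZ))), mul(Z, mul(SZ, SSSZ))), add(mul(Z, Z), Z))))))))))
  step 38: S(S(S(S(S(S(S(S(add(S(add(add(Z, mul(Z, SSSZ)), mul(Z, mul(SZ, SSSZ)))), add(mul(Z, Z), Z))))))))))
  step 39: S(S(S(S(S(S(S(S(S(add(add(add(Z, mul(Z, SSSZ)), mul(Z, mul(SZ, SSSZ))), add(mul(Z, Z), Z)))))))))))
  step 40: S(S(S(S(S(S(S(S(S(add(add(mul(Z, SSSZ), mul(Z, mul(SZ, SSSZ))), add(mul(Z, Z), Z)))))))))))
  step 41: S(S(S(S(S(S(S(S(S(add(add(Z, mul(Z, mul(SZ, SSSZ))), add(mul(Z, Z), Z)))))))))))
  step 42: S(S(S(S(S(S(S(S(S(add(mul(Z, mul(SZ, SSSZ)), add(mul(Z, Z), Z)))))))))))
  step 43: S(S(S(S(S(S(S(S(S(add(Z, add(mul(Z, Z), Z)))))))))))
  step 44: S(S(S(S(S(S(S(S(S(add(mul(Z, Z), Z))))))))))
  step 45: S(S(S(S(S(S(S(S(S(add(Z, Z))))))))))
  step 46: S^9(Z)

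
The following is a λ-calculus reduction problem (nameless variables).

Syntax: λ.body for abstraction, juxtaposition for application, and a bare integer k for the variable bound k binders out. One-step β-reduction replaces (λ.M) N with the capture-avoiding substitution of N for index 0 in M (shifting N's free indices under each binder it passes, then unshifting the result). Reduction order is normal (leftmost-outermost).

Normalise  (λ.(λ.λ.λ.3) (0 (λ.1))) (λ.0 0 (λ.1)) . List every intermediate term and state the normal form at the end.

  start: (λ.(λ.λ.λ.3) (0 (λ.1))) (λ.0 0 (λ.1))
  [1] (λ.λ.λ.λ.0 0 (λ.1)) ((λ.0 0 (λ.1)) (λ.λ.0 0 (λ.1)))
  [2] λ.λ.λ.0 0 (λ.1)

Answer: normal form = λ.λ.λ.0 0 (λ.1)  (in 2 steps)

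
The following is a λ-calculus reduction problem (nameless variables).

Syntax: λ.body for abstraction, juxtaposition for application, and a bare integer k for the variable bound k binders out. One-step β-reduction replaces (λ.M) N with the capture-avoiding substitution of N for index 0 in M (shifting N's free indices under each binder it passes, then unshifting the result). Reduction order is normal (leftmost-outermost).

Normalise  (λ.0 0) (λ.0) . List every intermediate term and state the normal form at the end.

Answer: normal form = λ.0  (in 2 steps)

Working:
  start: (λ.0 0) (λ.0)
  →1  (λ.0) (λ.0)
  →2  λ.0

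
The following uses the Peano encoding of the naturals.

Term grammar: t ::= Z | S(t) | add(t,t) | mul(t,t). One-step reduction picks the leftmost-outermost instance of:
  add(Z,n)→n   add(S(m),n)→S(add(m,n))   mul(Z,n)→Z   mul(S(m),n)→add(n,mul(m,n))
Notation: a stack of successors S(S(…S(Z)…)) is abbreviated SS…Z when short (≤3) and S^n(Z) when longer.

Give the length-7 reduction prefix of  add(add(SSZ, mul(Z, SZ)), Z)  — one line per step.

Answer: after 7 steps: SSZ

Reduction:
  start: add(add(SSZ, mul(Z, SZ)), Z)
  step 1: add(S(add(SZ, mul(Z, SZ))), Z)
  step 2: S(add(add(SZ, mul(Z, SZ)), Z))
  step 3: S(add(S(add(Z, mul(Z, SZ))), Z))
  step 4: S(S(add(add(Z, mul(Z, SZ)), Z)))
  step 5: S(S(add(mul(Z, SZ), Z)))
  step 6: S(S(add(Z, Z)))
  step 7: SSZ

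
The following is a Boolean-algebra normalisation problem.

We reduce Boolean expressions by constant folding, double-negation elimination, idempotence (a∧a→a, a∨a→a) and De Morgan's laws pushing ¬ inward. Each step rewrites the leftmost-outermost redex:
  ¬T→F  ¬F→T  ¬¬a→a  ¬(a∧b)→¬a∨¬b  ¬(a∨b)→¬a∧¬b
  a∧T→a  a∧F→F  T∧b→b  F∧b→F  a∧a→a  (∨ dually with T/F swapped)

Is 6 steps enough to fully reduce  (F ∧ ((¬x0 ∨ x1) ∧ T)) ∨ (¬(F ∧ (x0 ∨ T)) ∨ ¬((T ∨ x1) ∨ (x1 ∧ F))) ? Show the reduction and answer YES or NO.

Answer: YES — reaches normal form T in 6 ≤ 6 steps

Reduction:
  start: (F ∧ ((¬x0 ∨ x1) ∧ T)) ∨ (¬(F ∧ (x0 ∨ T)) ∨ ¬((T ∨ x1) ∨ (x1 ∧ F)))
  step 1: F ∨ (¬(F ∧ (x0 ∨ T)) ∨ ¬((T ∨ x1) ∨ (x1 ∧ F)))
  step 2: ¬(F ∧ (x0 ∨ T)) ∨ ¬((T ∨ x1) ∨ (x1 ∧ F))
  step 3: (¬F ∨ ¬(x0 ∨ T)) ∨ ¬((T ∨ x1) ∨ (x1 ∧ F))
  step 4: (T ∨ ¬(x0 ∨ T)) ∨ ¬((T ∨ x1) ∨ (x1 ∧ F))
  step 5: T ∨ ¬((T ∨ x1) ∨ (x1 ∧ F))
  step 6: T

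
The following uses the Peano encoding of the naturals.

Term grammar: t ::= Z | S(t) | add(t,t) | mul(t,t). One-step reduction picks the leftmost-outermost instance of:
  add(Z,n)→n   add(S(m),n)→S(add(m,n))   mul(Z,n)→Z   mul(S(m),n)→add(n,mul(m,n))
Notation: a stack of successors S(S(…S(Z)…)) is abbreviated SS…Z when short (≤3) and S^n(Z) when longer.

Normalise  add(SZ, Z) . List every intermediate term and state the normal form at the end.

  start: add(SZ, Z)
  →1  S(add(Z, Z))
  →2  SZ

Answer: normal form = SZ  (in 2 steps)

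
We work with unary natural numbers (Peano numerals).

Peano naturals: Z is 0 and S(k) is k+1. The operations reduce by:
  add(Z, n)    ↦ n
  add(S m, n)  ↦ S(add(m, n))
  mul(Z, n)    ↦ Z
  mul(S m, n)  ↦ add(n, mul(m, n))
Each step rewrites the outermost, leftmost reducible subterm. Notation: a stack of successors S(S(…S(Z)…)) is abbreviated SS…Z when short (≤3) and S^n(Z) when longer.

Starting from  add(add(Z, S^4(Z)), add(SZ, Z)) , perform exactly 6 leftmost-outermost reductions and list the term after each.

  start: add(add(Z, S^4(Z)), add(SZ, Z))
  step 1: add(S^4(Z), add(SZ, Z))
  step 2: S(add(SSSZ, add(SZ, Z)))
  step 3: S(S(add(SSZ, add(SZ, Z))))
  step 4: S(S(S(add(SZ, add(SZ, Z)))))
  step 5: S(S(S(S(add(Z, add(SZ, Z))))))
  step 6: S(S(S(S(add(SZ, Z)))))

Answer: after 6 steps: S(S(S(S(add(SZ, Z)))))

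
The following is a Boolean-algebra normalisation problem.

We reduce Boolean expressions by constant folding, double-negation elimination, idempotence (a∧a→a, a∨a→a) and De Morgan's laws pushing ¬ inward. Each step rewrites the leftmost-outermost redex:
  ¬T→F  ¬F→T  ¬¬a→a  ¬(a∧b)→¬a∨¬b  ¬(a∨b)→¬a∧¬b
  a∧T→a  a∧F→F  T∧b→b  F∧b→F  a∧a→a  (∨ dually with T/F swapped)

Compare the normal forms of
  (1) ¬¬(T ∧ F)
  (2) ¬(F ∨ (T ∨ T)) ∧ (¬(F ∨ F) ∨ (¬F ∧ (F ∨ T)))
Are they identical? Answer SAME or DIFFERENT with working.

Answer: SAME — A ⇓ F, B ⇓ F

Reduction:
Term A:
  start: ¬¬(T ∧ F)
  step 1: T ∧ F
  step 2: F

Term B:
  start: ¬(F ∨ (T ∨ T)) ∧ (¬(F ∨ F) ∨ (¬F ∧ (F ∨ T)))
  step 1: (¬F ∧ ¬(T ∨ T)) ∧ (¬(F ∨ F) ∨ (¬F ∧ (F ∨ T)))
  step 2: (T ∧ ¬(T ∨ T)) ∧ (¬(F ∨ F) ∨ (¬F ∧ (F ∨ T)))
  step 3: ¬(T ∨ T) ∧ (¬(F ∨ F) ∨ (¬F ∧ (F ∨ T)))
  step 4: (¬T ∧ ¬T) ∧ (¬(F ∨ F) ∨ (¬F ∧ (F ∨ T)))
  step 5: ¬T ∧ (¬(F ∨ F) ∨ (¬F ∧ (F ∨ T)))
  step 6: F ∧ (¬(F ∨ F) ∨ (¬F ∧ (F ∨ T)))
  step 7: F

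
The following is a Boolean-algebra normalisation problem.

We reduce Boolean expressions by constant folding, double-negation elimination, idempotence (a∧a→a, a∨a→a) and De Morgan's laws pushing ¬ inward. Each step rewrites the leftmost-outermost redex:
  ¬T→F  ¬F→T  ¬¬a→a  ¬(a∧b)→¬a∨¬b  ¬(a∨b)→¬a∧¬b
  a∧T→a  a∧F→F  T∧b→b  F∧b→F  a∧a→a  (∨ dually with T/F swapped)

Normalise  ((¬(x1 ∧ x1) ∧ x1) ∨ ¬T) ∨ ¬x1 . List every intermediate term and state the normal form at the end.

Answer: normal form = (¬x1 ∧ x1) ∨ ¬x1  (in 4 steps)

Derivation:
  start: ((¬(x1 ∧ x1) ∧ x1) ∨ ¬T) ∨ ¬x1
  →1  (((¬x1 ∨ ¬x1) ∧ x1) ∨ ¬T) ∨ ¬x1
  →2  ((¬x1 ∧ x1) ∨ ¬T) ∨ ¬x1
  →3  ((¬x1 ∧ x1) ∨ F) ∨ ¬x1
  →4  (¬x1 ∧ x1) ∨ ¬x1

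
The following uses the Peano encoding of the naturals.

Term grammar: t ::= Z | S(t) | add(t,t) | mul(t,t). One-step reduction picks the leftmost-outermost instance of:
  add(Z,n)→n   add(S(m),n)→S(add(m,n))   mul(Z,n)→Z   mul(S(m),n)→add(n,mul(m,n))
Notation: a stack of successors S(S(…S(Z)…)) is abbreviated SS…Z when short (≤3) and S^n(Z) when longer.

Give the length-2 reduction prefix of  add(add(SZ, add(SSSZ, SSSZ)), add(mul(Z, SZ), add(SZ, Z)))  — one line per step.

  start: add(add(SZ, add(SSSZ, SSSZ)), add(mul(Z, SZ), add(SZ, Z)))
  →1  add(S(add(Z, add(SSSZ, SSSZ))), add(mul(Z, SZ), add(SZ, Z)))
  →2  S(add(add(Z, add(SSSZ, SSSZ)), add(mul(Z, SZ), add(SZ, Z))))

Answer: after 2 steps: S(add(add(Z, add(SSSZ, SSSZ)), add(mul(Z, SZ), add(SZ, Z))))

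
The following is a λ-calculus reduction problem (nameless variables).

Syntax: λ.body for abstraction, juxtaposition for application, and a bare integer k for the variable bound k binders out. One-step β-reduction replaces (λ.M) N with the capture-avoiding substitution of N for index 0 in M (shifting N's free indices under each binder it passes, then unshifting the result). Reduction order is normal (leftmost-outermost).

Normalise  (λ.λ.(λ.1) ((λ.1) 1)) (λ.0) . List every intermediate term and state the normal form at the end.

Answer: normal form = λ.0  (in 2 steps)

Working:
  start: (λ.λ.(λ.1) ((λ.1) 1)) (λ.0)
  [1] λ.(λ.1) ((λ.1) (λ.0))
  [2] λ.0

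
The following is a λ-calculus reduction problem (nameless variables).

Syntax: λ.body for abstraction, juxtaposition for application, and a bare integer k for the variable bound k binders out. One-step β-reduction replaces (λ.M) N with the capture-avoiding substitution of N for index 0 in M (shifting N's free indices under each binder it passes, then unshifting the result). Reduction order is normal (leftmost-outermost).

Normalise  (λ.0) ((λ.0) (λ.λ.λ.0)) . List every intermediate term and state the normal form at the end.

Answer: normal form = λ.λ.λ.0  (in 2 steps)

Derivation:
  start: (λ.0) ((λ.0) (λ.λ.λ.0))
  →1  (λ.0) (λ.λ.λ.0)
  →2  λ.λ.λ.0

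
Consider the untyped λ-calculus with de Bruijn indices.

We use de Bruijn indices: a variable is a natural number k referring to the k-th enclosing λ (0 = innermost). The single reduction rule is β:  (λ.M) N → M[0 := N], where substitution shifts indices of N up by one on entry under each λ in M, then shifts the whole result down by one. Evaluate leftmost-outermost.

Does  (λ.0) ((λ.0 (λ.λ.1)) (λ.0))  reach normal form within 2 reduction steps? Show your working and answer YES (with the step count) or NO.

  start: (λ.0) ((λ.0 (λ.λ.1)) (λ.0))
  →1  (λ.0 (λ.λ.1)) (λ.0)
  →2  (λ.0) (λ.λ.1)

Answer: NO — after 2 steps the term is (λ.0) (λ.λ.1), not yet normal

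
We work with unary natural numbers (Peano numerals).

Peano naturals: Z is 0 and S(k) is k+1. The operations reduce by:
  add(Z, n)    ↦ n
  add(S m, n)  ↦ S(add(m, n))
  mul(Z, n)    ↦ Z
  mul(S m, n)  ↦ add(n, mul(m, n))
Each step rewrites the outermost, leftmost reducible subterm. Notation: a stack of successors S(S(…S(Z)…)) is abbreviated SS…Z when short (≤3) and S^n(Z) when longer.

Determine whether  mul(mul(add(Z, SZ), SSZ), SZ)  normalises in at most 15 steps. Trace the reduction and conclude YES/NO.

  start: mul(mul(add(Z, SZ), SSZ), SZ)
  [1] mul(mul(SZ, SSZ), SZ)
  [2] mul(add(SSZ, mul(Z, SSZ)), SZ)
  [3] mul(S(add(SZ, mul(Z, SSZ))), SZ)
  [4] add(SZ, mul(add(SZ, mul(Z, SSZ)), SZ))
  [5] S(add(Z, mul(add(SZ, mul(Z, SSZ)), SZ)))
  [6] S(mul(add(SZ, mul(Z, SSZ)), SZ))
  [7] S(mul(S(add(Z, mul(Z, SSZ))), SZ))
  [8] S(add(SZ, mul(add(Z, mul(Z, SSZ)), SZ)))
  [9] S(S(add(Z, mul(add(Z, mul(Z, SSZ)), SZ))))
  [10] S(S(mul(add(Z, mul(Z, SSZ)), SZ)))
  [11] S(S(mul(mul(Z, SSZ), SZ)))
  [12] S(S(mul(Z, SZ)))
  [13] SSZ

Answer: YES — reaches normal form SSZ in 13 ≤ 15 steps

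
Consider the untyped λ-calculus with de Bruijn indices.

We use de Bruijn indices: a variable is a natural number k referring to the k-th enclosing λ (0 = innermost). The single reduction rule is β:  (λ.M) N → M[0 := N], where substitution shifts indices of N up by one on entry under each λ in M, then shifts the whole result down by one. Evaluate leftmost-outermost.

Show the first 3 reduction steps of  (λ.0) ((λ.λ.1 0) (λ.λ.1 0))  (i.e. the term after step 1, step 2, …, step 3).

Answer: after 3 steps: λ.λ.1 0

Derivation:
  start: (λ.0) ((λ.λ.1 0) (λ.λ.1 0))
  [1] (λ.λ.1 0) (λ.λ.1 0)
  [2] λ.(λ.λ.1 0) 0
  [3] λ.λ.1 0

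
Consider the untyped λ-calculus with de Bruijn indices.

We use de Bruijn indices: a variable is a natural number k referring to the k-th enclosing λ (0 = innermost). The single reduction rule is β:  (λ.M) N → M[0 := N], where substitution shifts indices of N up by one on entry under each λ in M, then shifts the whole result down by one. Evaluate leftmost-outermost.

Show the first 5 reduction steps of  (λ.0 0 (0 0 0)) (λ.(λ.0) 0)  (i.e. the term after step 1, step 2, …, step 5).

Answer: after 5 steps: (λ.(λ.0) 0) (λ.(λ.0) 0) (λ.(λ.0) 0)

Reduction:
  start: (λ.0 0 (0 0 0)) (λ.(λ.0) 0)
  [1] (λ.(λ.0) 0) (λ.(λ.0) 0) ((λ.(λ.0) 0) (λ.(λ.0) 0) (λ.(λ.0) 0))
  [2] (λ.0) (λ.(λ.0) 0) ((λ.(λ.0) 0) (λ.(λ.0) 0) (λ.(λ.0) 0))
  [3] (λ.(λ.0) 0) ((λ.(λ.0) 0) (λ.(λ.0) 0) (λ.(λ.0) 0))
  [4] (λ.0) ((λ.(λ.0) 0) (λ.(λ.0) 0) (λ.(λ.0) 0))
  [5] (λ.(λ.0) 0) (λ.(λ.0) 0) (λ.(λ.0) 0)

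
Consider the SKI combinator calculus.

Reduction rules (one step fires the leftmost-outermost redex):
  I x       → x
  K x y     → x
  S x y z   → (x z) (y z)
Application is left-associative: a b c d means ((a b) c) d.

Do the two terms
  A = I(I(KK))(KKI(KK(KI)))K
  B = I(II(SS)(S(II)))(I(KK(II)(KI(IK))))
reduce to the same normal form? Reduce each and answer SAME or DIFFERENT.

Term A:
  start: I(I(KK))(KKI(KK(KI)))K
  [1] I(KK)(KKI(KK(KI)))K
  [2] KK(KKI(KK(KI)))K
  [3] KK

Term B:
  start: I(II(SS)(S(II)))(I(KK(II)(KI(IK))))
  [1] II(SS)(S(II))(I(KK(II)(KI(IK))))
  [2] I(SS)(S(II))(I(KK(II)(KI(IK))))
  [3] SS(S(II))(I(KK(II)(KI(IK))))
  [4] S(I(KK(II)(KI(IK))))(S(II)(I(KK(II)(KI(IK)))))
  [5] S(KK(II)(KI(IK)))(S(II)(I(KK(II)(KI(IK)))))
  [6] S(K(KI(IK)))(S(II)(I(KK(II)(KI(IK)))))
  [7] S(KI)(S(II)(I(KK(II)(KI(IK)))))
  [8] S(KI)(SI(I(KK(II)(KI(IK)))))
  [9] S(KI)(SI(KK(II)(KI(IK))))
  [10] S(KI)(SI(K(KI(IK))))
  [11] S(KI)(SI(KI))

Answer: DIFFERENT — A ⇓ KK, B ⇓ S(KI)(SI(KI))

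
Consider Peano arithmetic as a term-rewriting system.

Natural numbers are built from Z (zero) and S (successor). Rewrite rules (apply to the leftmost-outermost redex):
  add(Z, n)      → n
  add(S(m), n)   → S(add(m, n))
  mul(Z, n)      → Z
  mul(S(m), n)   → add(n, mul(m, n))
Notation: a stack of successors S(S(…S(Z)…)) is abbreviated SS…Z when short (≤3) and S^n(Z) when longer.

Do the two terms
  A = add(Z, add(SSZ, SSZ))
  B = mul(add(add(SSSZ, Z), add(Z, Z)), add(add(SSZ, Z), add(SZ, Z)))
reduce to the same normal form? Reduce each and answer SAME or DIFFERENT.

Term A:
  start: add(Z, add(SSZ, SSZ))
  step 1: add(SSZ, SSZ)
  step 2: S(add(SZ, SSZ))
  step 3: S(S(add(Z, SSZ)))
  step 4: S^4(Z)

Term B:
  start: mul(add(add(SSSZ, Z), add(Z, Z)), add(add(SSZ, Z), add(SZ, Z)))
  step 1: mul(add(S(add(SSZ, Z)), add(Z, Z)), add(add(SSZ, Z), add(SZ, Z)))
  step 2: mul(S(add(add(SSZ, Z), add(Z, Z))), add(add(SSZ, Z), add(SZ, Z)))
  step 3: add(add(add(SSZ, Z), add(SZ, Z)), mul(add(add(SSZ, Z), add(Z, Z)), add(add(SSZ, Z), add(SZ, Z))))
  step 4: add(add(S(add(SZ, Z)), add(SZ, Z)), mul(add(add(SSZ, Z), add(Z, Z)), add(add(SSZ, Z), add(SZ, Z))))
  step 5: add(S(add(add(SZ, Z), add(SZ, Z))), mul(add(add(SSZ, Z), add(Z, Z)), add(add(SSZ, Z), add(SZ, Z))))
  step 6: S(add(add(add(SZ, Z), add(SZ, Z)), mul(add(add(SSZ, Z), add(Z, Z)), add(add(SSZ, Z), add(SZ, Z)))))
  step 7: S(add(add(S(add(Z, Z)), add(SZ, Z)), mul(add(add(SSZ, Z), add(Z, Z)), add(add(SSZ, Z), add(SZ, Z)))))
  step 8: S(add(S(add(add(Z, Z), add(SZ, Z))), mul(add(add(SSZ, Z), add(Z, Z)), add(add(SSZ, Z), add(SZ, Z)))))
  step 9: S(S(add(add(add(Z, Z), add(SZ, Z)), mul(add(add(SSZ, Z), add(Z, Z)), add(add(SSZ, Z), add(SZ, Z))))))
  step 10: S(S(add(add(Z, add(SZ, Z)), mul(add(add(SSZ, Z), add(Z, Z)), add(add(SSZ, Z), add(SZ, Z))))))
  step 11: S(S(add(add(SZ, Z), mul(add(add(SSZ, Z), add(Z, Z)), add(add(SSZ, Z), add(SZ, Z))))))
  step 12: S(S(add(S(add(Z, Z)), mul(add(add(SSZ, Z), add(Z, Z)), add(add(SSZ, Z), add(SZ, Z))))))
  step 13: S(S(S(add(add(Z, Z), mul(add(add(SSZ, Z), add(Z, Z)), add(add(SSZ, Z), add(SZ, Z)))))))
  step 14: S(S(S(add(Z, mul(add(add(SSZ, Z), add(Z, Z)), add(add(SSZ, Z), add(SZ, Z)))))))
  step 15: S(S(S(mul(add(add(SSZ, Z), add(Z, Z)), add(add(SSZ, Z), add(SZ, Z))))))
  step 16: S(S(S(mul(add(S(add(SZ, Z)), add(Z, Z)), add(add(SSZ, Z), add(SZ, Z))))))
  step 17: S(S(S(mul(S(add(add(SZ, Z), add(Z, Z))), add(add(SSZ, Z), add(SZ, Z))))))
  step 18: S(S(S(add(add(add(SSZ, Z), add(SZ, Z)), mul(add(add(SZ, Z), add(Z, Z)), add(add(SSZ, Z), add(SZ, Z)))))))
  step 19: S(S(S(add(add(S(add(SZ, Z)), add(SZ, Z)), mul(add(add(SZ, Z), add(Z, Z)), add(add(SSZ, Z), add(SZ, Z)))))))
  step 20: S(S(S(add(S(add(add(SZ, Z), add(SZ, Z))), mul(add(add(SZ, Z), add(Z, Z)), add(add(SSZ, Z), add(SZ, Z)))))))
  step 21: S(S(S(S(add(add(add(SZ, Z), add(SZ, Z)), mul(add(add(SZ, Z), add(Z, Z)), add(add(SSZ, Z), add(SZ, Z))))))))
  step 22: S(S(S(S(add(add(S(add(Z, Z)), add(SZ, Z)), mul(add(add(SZ, Z), add(Z, Z)), add(add(SSZ, Z), add(SZ, Z))))))))
  step 23: S(S(S(S(add(S(add(add(Z, Z), add(SZ, Z))), mul(add(add(SZ, Z), add(Z, Z)), add(add(SSZ, Z), add(SZ, Z))))))))
  step 24: S(S(S(S(S(add(add(add(Z, Z), add(SZ, Z)), mul(add(add(SZ, Z), add(Z, Z)), add(add(SSZ, Z), add(SZ, Z)))))))))
  step 25: S(S(S(S(S(add(add(Z, add(SZ, Z)), mul(add(add(SZ, Z), add(Z, Z)), add(add(SSZ, Z), add(SZ, Z)))))))))
  step 26: S(S(S(S(S(add(add(SZ, Z), mul(add(add(SZ, Z), add(Z, Z)), add(add(SSZ, Z), add(SZ, Z)))))))))
  step 27: S(S(S(S(S(add(S(add(Z, Z)), mul(add(add(SZ, Z), add(Z, Z)), add(add(SSZ, Z), add(SZ, Z)))))))))
  step 28: S(S(S(S(S(S(add(add(Z, Z), mul(add(add(SZ, Z), add(Z, Z)), add(add(SSZ, Z), add(SZ, Z))))))))))
  step 29: S(S(S(S(S(S(add(Z, mul(add(add(SZ, Z), add(Z, Z)), add(add(SSZ, Z), add(SZ, Z))))))))))
  step 30: S(S(S(S(S(S(mul(add(add(SZ, Z), add(Z, Z)), add(add(SSZ, Z), add(SZ, Z)))))))))
  step 31: S(S(S(S(S(S(mul(add(S(add(Z, Z)), add(Z, Z)), add(add(SSZ, Z), add(SZ, Z)))))))))
  step 32: S(S(S(S(S(S(mul(S(add(add(Z, Z), add(Z, Z))), add(add(SSZ, Z), add(SZ, Z)))))))))
  step 33: S(S(S(S(S(S(add(add(add(SSZ, Z), add(SZ, Z)), mul(add(add(Z, Z), add(Z, Z)), add(add(SSZ, Z), add(SZ, Z))))))))))
  step 34: S(S(S(S(S(S(add(add(S(add(SZ, Z)), add(SZ, Z)), mul(add(add(Z, Z), add(Z, Z)), add(add(SSZ, Z), add(SZ, Z))))))))))
  step 35: S(S(S(S(S(S(add(S(add(add(SZ, Z), add(SZ, Z))), mul(add(add(Z, Z), add(Z, Z)), add(add(SSZ, Z), add(SZ, Z))))))))))
  step 36: S(S(S(S(S(S(S(add(add(add(SZ, Z), add(SZ, Z)), mul(add(add(Z, Z), add(Z, Z)), add(add(SSZ, Z), add(SZ, Z)))))))))))
  step 37: S(S(S(S(S(S(S(add(add(S(add(Z, Z)), add(SZ, Z)), mul(add(add(Z, Z), add(Z, Z)), add(add(SSZ, Z), add(SZ, Z)))))))))))
  step 38: S(S(S(S(S(S(S(add(S(add(add(Z, Z), add(SZ, Z))), mul(add(add(Z, Z), add(Z, Z)), add(add(SSZ, Z), add(SZ, Z)))))))))))
  step 39: S(S(S(S(S(S(S(S(add(add(add(Z, Z), add(SZ, Z)), mul(add(add(Z, Z), add(Z, Z)), add(add(SSZ, Z), add(SZ, Z))))))))))))
  step 40: S(S(S(S(S(S(S(S(add(add(Z, add(SZ, Z)), mul(add(add(Z, Z), add(Z, Z)), add(add(SSZ, Z), add(SZ, Z))))))))))))
  step 41: S(S(S(S(S(S(S(S(add(add(SZ, Z), mul(add(add(Z, Z), add(Z, Z)), add(add(SSZ, Z), add(SZ, Z))))))))))))
  step 42: S(S(S(S(S(S(S(S(add(S(add(Z, Z)), mul(add(add(Z, Z), add(Z, Z)), add(add(SSZ, Z), add(SZ, Z))))))))))))
  step 43: S(S(S(S(S(S(S(S(S(add(add(Z, Z), mul(add(add(Z, Z), add(Z, Z)), add(add(SSZ, Z), add(SZ, Z)))))))))))))
  step 44: S(S(S(S(S(S(S(S(S(add(Z, mul(add(add(Z, Z), add(Z, Z)), add(add(SSZ, Z), add(SZ, Z)))))))))))))
  step 45: S(S(S(S(S(S(S(S(S(mul(add(add(Z, Z), add(Z, Z)), add(add(SSZ, Z), add(SZ, Z))))))))))))
  step 46: S(S(S(S(S(S(S(S(S(mul(add(Z, add(Z, Z)), add(add(SSZ, Z), add(SZ, Z))))))))))))
  step 47: S(S(S(S(S(S(S(S(S(mul(add(Z, Z), add(add(SSZ, Z), add(SZ, Z))))))))))))
  step 48: S(S(S(S(S(S(S(S(S(mul(Z, add(add(SSZ, Z), add(SZ, Z))))))))))))
  step 49: S^9(Z)

Answer: DIFFERENT — A ⇓ S^4(Z), B ⇓ S^9(Z)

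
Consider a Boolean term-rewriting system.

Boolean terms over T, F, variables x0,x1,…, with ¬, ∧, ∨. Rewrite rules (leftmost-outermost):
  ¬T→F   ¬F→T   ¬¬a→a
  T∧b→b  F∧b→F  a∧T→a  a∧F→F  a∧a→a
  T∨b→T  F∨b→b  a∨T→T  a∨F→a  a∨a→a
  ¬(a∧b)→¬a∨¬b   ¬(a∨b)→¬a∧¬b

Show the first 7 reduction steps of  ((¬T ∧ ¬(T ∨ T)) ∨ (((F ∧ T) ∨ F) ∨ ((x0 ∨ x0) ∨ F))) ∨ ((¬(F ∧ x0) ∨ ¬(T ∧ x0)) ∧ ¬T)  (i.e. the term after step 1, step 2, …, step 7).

Answer: after 7 steps: (x0 ∨ x0) ∨ ((¬(F ∧ x0) ∨ ¬(T ∧ x0)) ∧ ¬T)

Working:
  start: ((¬T ∧ ¬(T ∨ T)) ∨ (((F ∧ T) ∨ F) ∨ ((x0 ∨ x0) ∨ F))) ∨ ((¬(F ∧ x0) ∨ ¬(T ∧ x0)) ∧ ¬T)
  [1] ((F ∧ ¬(T ∨ T)) ∨ (((F ∧ T) ∨ F) ∨ ((x0 ∨ x0) ∨ F))) ∨ ((¬(F ∧ x0) ∨ ¬(T ∧ x0)) ∧ ¬T)
  [2] (F ∨ (((F ∧ T) ∨ F) ∨ ((x0 ∨ x0) ∨ F))) ∨ ((¬(F ∧ x0) ∨ ¬(T ∧ x0)) ∧ ¬T)
  [3] (((F ∧ T) ∨ F) ∨ ((x0 ∨ x0) ∨ F)) ∨ ((¬(F ∧ x0) ∨ ¬(T ∧ x0)) ∧ ¬T)
  [4] ((F ∧ T) ∨ ((x0 ∨ x0) ∨ F)) ∨ ((¬(F ∧ x0) ∨ ¬(T ∧ x0)) ∧ ¬T)
  [5] (F ∨ ((x0 ∨ x0) ∨ F)) ∨ ((¬(F ∧ x0) ∨ ¬(T ∧ x0)) ∧ ¬T)
  [6] ((x0 ∨ x0) ∨ F) ∨ ((¬(F ∧ x0) ∨ ¬(T ∧ x0)) ∧ ¬T)
  [7] (x0 ∨ x0) ∨ ((¬(F ∧ x0) ∨ ¬(T ∧ x0)) ∧ ¬T)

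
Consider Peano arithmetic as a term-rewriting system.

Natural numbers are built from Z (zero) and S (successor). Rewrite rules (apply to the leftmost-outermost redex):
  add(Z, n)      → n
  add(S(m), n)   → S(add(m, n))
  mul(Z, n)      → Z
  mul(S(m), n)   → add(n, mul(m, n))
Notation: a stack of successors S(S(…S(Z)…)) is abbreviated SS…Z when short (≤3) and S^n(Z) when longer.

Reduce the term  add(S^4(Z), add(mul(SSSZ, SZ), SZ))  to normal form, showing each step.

  start: add(S^4(Z), add(mul(SSSZ, SZ), SZ))
  →1  S(add(SSSZ, add(mul(SSSZ, SZ), SZ)))
  →2  S(S(add(SSZ, add(mul(SSSZ, SZ), SZ))))
  →3  S(S(S(add(SZ, add(mul(SSSZ, SZ), SZ)))))
  →4  S(S(S(S(add(Z, add(mul(SSSZ, SZ), SZ))))))
  →5  S(S(S(S(add(mul(SSSZ, SZ), SZ)))))
  →6  S(S(S(S(add(add(SZ, mul(SSZ, SZ)), SZ)))))
  →7  S(S(S(S(add(S(add(Z, mul(SSZ, SZ))), SZ)))))
  →8  S(S(S(S(S(add(add(Z, mul(SSZ, SZ)), SZ))))))
  →9  S(S(S(S(S(add(mul(SSZ, SZ), SZ))))))
  →10  S(S(S(S(S(add(add(SZ, mul(SZ, SZ)), SZ))))))
  →11  S(S(S(S(S(add(S(add(Z, mul(SZ, SZ))), SZ))))))
  →12  S(S(S(S(S(S(add(add(Z, mul(SZ, SZ)), SZ)))))))
  →13  S(S(S(S(S(S(add(mul(SZ, SZ), SZ)))))))
  →14  S(S(S(S(S(S(add(add(SZ, mul(Z, SZ)), SZ)))))))
  →15  S(S(S(S(S(S(add(S(add(Z, mul(Z, SZ))), SZ)))))))
  →16  S(S(S(S(S(S(S(add(add(Z, mul(Z, SZ)), SZ))))))))
  →17  S(S(S(S(S(S(S(add(mul(Z, SZ), SZ))))))))
  →18  S(S(S(S(S(S(S(add(Z, SZ))))))))
  →19  S^8(Z)

Answer: normal form = S^8(Z)  (in 19 steps)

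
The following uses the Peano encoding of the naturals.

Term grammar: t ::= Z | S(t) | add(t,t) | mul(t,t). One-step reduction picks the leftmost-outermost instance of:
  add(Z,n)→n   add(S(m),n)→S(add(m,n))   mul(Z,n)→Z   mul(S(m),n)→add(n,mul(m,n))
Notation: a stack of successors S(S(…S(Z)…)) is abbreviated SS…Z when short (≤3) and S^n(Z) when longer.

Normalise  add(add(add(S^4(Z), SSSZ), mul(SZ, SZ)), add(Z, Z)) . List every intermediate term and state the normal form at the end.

Answer: normal form = S^8(Z)  (in 27 steps)

Derivation:
  start: add(add(add(S^4(Z), SSSZ), mul(SZ, SZ)), add(Z, Z))
  [1] add(add(S(add(SSSZ, SSSZ)), mul(SZ, SZ)), add(Z, Z))
  [2] add(S(add(add(SSSZ, SSSZ), mul(SZ, SZ))), add(Z, Z))
  [3] S(add(add(add(SSSZ, SSSZ), mul(SZ, SZ)), add(Z, Z)))
  [4] S(add(add(S(add(SSZ, SSSZ)), mul(SZ, SZ)), add(Z, Z)))
  [5] S(add(S(add(add(SSZ, SSSZ), mul(SZ, SZ))), add(Z, Z)))
  [6] S(S(add(add(add(SSZ, SSSZ), mul(SZ, SZ)), add(Z, Z))))
  [7] S(S(add(add(S(add(SZ, SSSZ)), mul(SZ, SZ)), add(Z, Z))))
  [8] S(S(add(S(add(add(SZ, SSSZ), mul(SZ, SZ))), add(Z, Z))))
  [9] S(S(S(add(add(add(SZ, SSSZ), mul(SZ, SZ)), add(Z, Z)))))
  [10] S(S(S(add(add(S(add(Z, SSSZ)), mul(SZ, SZ)), add(Z, Z)))))
  [11] S(S(S(add(S(add(add(Z, SSSZ), mul(SZ, SZ))), add(Z, Z)))))
  [12] S(S(S(S(add(add(add(Z, SSSZ), mul(SZ, SZ)), add(Z, Z))))))
  [13] S(S(S(S(add(add(SSSZ, mul(SZ, SZ)), add(Z, Z))))))
  [14] S(S(S(S(add(S(add(SSZ, mul(SZ, SZ))), add(Z, Z))))))
  [15] S(S(S(S(S(add(add(SSZ, mul(SZ, SZ)), add(Z, Z)))))))
  [16] S(S(S(S(S(add(S(add(SZ, mul(SZ, SZ))), add(Z, Z)))))))
  [17] S(S(S(S(S(S(add(add(SZ, mul(SZ, SZ)), add(Z, Z))))))))
  [18] S(S(S(S(S(S(add(S(add(Z, mul(SZ, SZ))), add(Z, Z))))))))
  [19] S(S(S(S(S(S(S(add(add(Z, mul(SZ, SZ)), add(Z, Z)))))))))
  [20] S(S(S(S(S(S(S(add(mul(SZ, SZ), add(Z, Z)))))))))
  [21] S(S(S(S(S(S(S(add(add(SZ, mul(Z, SZ)), add(Z, Z)))))))))
  [22] S(S(S(S(S(S(S(add(S(add(Z, mul(Z, SZ))), add(Z, Z)))))))))
  [23] S(S(S(S(S(S(S(S(add(add(Z, mul(Z, SZ)), add(Z, Z))))))))))
  [24] S(S(S(S(S(S(S(S(add(mul(Z, SZ), add(Z, Z))))))))))
  [25] S(S(S(S(S(S(S(S(add(Z, add(Z, Z))))))))))
  [26] S(S(S(S(S(S(S(S(add(Z, Z)))))))))
  [27] S^8(Z)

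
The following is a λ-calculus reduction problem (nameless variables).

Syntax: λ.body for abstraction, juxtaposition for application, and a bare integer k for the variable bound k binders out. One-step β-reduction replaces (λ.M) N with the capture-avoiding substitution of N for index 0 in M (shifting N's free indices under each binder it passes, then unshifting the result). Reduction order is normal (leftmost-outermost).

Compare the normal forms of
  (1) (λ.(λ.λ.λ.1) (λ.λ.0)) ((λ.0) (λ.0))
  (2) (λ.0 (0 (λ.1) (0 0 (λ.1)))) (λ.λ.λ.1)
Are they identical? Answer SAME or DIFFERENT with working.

Answer: SAME — A ⇓ λ.λ.1, B ⇓ λ.λ.1

Reduction:
Term A:
  start: (λ.(λ.λ.λ.1) (λ.λ.0)) ((λ.0) (λ.0))
  →1  (λ.λ.λ.1) (λ.λ.0)
  →2  λ.λ.1

Term B:
  start: (λ.0 (0 (λ.1) (0 0 (λ.1)))) (λ.λ.λ.1)
  →1  (λ.λ.λ.1) ((λ.λ.λ.1) (λ.λ.λ.λ.1) ((λ.λ.λ.1) (λ.λ.λ.1) (λ.λ.λ.λ.1)))
  →2  λ.λ.1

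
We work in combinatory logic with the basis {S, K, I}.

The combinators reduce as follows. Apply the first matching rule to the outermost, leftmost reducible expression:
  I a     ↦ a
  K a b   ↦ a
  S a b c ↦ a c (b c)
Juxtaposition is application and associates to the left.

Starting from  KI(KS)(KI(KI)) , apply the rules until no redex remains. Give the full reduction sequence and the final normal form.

Answer: normal form = I  (in 3 steps)

Derivation:
  start: KI(KS)(KI(KI))
  step 1: I(KI(KI))
  step 2: KI(KI)
  step 3: I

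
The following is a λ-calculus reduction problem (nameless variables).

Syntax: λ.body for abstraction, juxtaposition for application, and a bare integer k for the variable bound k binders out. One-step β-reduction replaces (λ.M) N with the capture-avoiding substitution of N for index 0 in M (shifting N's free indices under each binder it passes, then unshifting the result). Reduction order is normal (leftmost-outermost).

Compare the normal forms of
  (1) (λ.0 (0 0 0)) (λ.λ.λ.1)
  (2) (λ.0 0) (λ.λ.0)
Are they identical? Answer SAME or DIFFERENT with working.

Answer: DIFFERENT — A ⇓ λ.λ.1, B ⇓ λ.0

Reduction:
Term A:
  start: (λ.0 (0 0 0)) (λ.λ.λ.1)
  step 1: (λ.λ.λ.1) ((λ.λ.λ.1) (λ.λ.λ.1) (λ.λ.λ.1))
  step 2: λ.λ.1

Term B:
  start: (λ.0 0) (λ.λ.0)
  step 1: (λ.λ.0) (λ.λ.0)
  step 2: λ.0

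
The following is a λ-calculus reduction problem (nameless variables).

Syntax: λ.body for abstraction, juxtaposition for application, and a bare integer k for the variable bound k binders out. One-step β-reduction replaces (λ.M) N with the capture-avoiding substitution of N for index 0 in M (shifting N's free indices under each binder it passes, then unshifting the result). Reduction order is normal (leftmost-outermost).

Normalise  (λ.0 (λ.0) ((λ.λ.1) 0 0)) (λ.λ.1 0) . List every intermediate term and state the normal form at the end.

Answer: normal form = λ.λ.1 0  (in 6 steps)

Reduction:
  start: (λ.0 (λ.0) ((λ.λ.1) 0 0)) (λ.λ.1 0)
  [1] (λ.λ.1 0) (λ.0) ((λ.λ.1) (λ.λ.1 0) (λ.λ.1 0))
  [2] (λ.(λ.0) 0) ((λ.λ.1) (λ.λ.1 0) (λ.λ.1 0))
  [3] (λ.0) ((λ.λ.1) (λ.λ.1 0) (λ.λ.1 0))
  [4] (λ.λ.1) (λ.λ.1 0) (λ.λ.1 0)
  [5] (λ.λ.λ.1 0) (λ.λ.1 0)
  [6] λ.λ.1 0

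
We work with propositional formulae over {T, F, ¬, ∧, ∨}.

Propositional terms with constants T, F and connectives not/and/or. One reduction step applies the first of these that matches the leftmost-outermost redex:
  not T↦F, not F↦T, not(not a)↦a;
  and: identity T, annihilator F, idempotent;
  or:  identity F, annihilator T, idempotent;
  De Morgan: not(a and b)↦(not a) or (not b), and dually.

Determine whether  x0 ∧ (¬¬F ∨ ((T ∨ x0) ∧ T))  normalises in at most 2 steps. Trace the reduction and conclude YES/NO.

Answer: NO — after 2 steps the term is x0 ∧ ((T ∨ x0) ∧ T), not yet normal

Working:
  start: x0 ∧ (¬¬F ∨ ((T ∨ x0) ∧ T))
  step 1: x0 ∧ (F ∨ ((T ∨ x0) ∧ T))
  step 2: x0 ∧ ((T ∨ x0) ∧ T)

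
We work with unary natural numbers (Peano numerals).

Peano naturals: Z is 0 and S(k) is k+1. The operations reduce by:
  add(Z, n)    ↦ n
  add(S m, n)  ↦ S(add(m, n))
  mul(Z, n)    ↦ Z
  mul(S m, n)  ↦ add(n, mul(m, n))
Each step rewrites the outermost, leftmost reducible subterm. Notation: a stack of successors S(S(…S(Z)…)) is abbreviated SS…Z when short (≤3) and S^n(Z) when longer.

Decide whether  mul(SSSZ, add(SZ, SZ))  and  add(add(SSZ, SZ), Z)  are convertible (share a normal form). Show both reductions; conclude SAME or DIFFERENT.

Answer: DIFFERENT — A ⇓ S^6(Z), B ⇓ SSSZ

Derivation:
Term A:
  start: mul(SSSZ, add(SZ, SZ))
  [1] add(add(SZ, SZ), mul(SSZ, add(SZ, SZ)))
  [2] add(S(add(Z, SZ)), mul(SSZ, add(SZ, SZ)))
  [3] S(add(add(Z, SZ), mul(SSZ, add(SZ, SZ))))
  [4] S(add(SZ, mul(SSZ, add(SZ, SZ))))
  [5] S(S(add(Z, mul(SSZ, add(SZ, SZ)))))
  [6] S(S(mul(SSZ, add(SZ, SZ))))
  [7] S(S(add(add(SZ, SZ), mul(SZ, add(SZ, SZ)))))
  [8] S(S(add(S(add(Z, SZ)), mul(SZ, add(SZ, SZ)))))
  [9] S(S(S(add(add(Z, SZ), mul(SZ, add(SZ, SZ))))))
  [10] S(S(S(add(SZ, mul(SZ, add(SZ, SZ))))))
  [11] S(S(S(S(add(Z, mul(SZ, add(SZ, SZ)))))))
  [12] S(S(S(S(mul(SZ, add(SZ, SZ))))))
  [13] S(S(S(S(add(add(SZ, SZ), mul(Z, add(SZ, SZ)))))))
  [14] S(S(S(S(add(S(add(Z, SZ)), mul(Z, add(SZ, SZ)))))))
  [15] S(S(S(S(S(add(add(Z, SZ), mul(Z, add(SZ, SZ))))))))
  [16] S(S(S(S(S(add(SZ, mul(Z, add(SZ, SZ))))))))
  [17] S(S(S(S(S(S(add(Z, mul(Z, add(SZ, SZ)))))))))
  [18] S(S(S(S(S(S(mul(Z, add(SZ, SZ))))))))
  [19] S^6(Z)

Term B:
  start: add(add(SSZ, SZ), Z)
  [1] add(S(add(SZ, SZ)), Z)
  [2] S(add(add(SZ, SZ), Z))
  [3] S(add(S(add(Z, SZ)), Z))
  [4] S(S(add(add(Z, SZ), Z)))
  [5] S(S(add(SZ, Z)))
  [6] S(S(S(add(Z, Z))))
  [7] SSSZ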